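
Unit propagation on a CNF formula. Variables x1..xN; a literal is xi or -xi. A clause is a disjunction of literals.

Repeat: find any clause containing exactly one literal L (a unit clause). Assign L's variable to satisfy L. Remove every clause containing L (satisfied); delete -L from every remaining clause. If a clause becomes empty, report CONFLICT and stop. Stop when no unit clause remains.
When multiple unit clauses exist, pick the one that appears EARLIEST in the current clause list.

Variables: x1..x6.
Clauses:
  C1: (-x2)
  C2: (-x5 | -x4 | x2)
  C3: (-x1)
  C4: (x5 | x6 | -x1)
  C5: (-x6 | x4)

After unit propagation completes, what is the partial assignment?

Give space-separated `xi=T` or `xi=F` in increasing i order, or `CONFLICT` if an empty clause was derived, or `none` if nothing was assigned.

Answer: x1=F x2=F

Derivation:
unit clause [-2] forces x2=F; simplify:
  drop 2 from [-5, -4, 2] -> [-5, -4]
  satisfied 1 clause(s); 4 remain; assigned so far: [2]
unit clause [-1] forces x1=F; simplify:
  satisfied 2 clause(s); 2 remain; assigned so far: [1, 2]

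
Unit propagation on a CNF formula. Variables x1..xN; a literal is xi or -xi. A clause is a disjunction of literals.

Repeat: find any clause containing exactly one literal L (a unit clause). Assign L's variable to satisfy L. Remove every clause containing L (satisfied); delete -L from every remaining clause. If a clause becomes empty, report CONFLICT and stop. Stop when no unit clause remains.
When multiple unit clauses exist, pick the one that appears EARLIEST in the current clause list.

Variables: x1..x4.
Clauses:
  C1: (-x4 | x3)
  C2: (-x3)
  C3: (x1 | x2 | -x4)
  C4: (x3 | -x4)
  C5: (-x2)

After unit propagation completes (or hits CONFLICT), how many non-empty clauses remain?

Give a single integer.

Answer: 0

Derivation:
unit clause [-3] forces x3=F; simplify:
  drop 3 from [-4, 3] -> [-4]
  drop 3 from [3, -4] -> [-4]
  satisfied 1 clause(s); 4 remain; assigned so far: [3]
unit clause [-4] forces x4=F; simplify:
  satisfied 3 clause(s); 1 remain; assigned so far: [3, 4]
unit clause [-2] forces x2=F; simplify:
  satisfied 1 clause(s); 0 remain; assigned so far: [2, 3, 4]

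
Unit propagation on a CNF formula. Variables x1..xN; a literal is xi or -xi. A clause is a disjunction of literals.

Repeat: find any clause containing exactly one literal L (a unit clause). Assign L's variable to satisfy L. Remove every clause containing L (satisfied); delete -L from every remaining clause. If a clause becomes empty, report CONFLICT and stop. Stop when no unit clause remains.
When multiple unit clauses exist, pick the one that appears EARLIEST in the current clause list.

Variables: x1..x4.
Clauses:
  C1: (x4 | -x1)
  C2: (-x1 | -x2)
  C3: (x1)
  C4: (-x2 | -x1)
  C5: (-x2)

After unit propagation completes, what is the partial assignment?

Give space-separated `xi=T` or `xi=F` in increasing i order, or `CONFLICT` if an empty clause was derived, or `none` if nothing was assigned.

unit clause [1] forces x1=T; simplify:
  drop -1 from [4, -1] -> [4]
  drop -1 from [-1, -2] -> [-2]
  drop -1 from [-2, -1] -> [-2]
  satisfied 1 clause(s); 4 remain; assigned so far: [1]
unit clause [4] forces x4=T; simplify:
  satisfied 1 clause(s); 3 remain; assigned so far: [1, 4]
unit clause [-2] forces x2=F; simplify:
  satisfied 3 clause(s); 0 remain; assigned so far: [1, 2, 4]

Answer: x1=T x2=F x4=T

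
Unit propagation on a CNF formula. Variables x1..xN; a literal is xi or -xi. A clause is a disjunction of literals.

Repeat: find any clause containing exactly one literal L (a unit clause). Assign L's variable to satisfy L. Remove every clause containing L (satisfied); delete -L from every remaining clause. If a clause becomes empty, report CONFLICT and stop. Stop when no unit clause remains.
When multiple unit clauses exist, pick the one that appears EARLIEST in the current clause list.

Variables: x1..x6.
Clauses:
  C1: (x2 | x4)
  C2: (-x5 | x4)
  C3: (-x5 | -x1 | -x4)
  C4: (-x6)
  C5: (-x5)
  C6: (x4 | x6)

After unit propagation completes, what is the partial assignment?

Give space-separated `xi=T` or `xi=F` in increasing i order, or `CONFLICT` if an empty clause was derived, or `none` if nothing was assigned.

unit clause [-6] forces x6=F; simplify:
  drop 6 from [4, 6] -> [4]
  satisfied 1 clause(s); 5 remain; assigned so far: [6]
unit clause [-5] forces x5=F; simplify:
  satisfied 3 clause(s); 2 remain; assigned so far: [5, 6]
unit clause [4] forces x4=T; simplify:
  satisfied 2 clause(s); 0 remain; assigned so far: [4, 5, 6]

Answer: x4=T x5=F x6=F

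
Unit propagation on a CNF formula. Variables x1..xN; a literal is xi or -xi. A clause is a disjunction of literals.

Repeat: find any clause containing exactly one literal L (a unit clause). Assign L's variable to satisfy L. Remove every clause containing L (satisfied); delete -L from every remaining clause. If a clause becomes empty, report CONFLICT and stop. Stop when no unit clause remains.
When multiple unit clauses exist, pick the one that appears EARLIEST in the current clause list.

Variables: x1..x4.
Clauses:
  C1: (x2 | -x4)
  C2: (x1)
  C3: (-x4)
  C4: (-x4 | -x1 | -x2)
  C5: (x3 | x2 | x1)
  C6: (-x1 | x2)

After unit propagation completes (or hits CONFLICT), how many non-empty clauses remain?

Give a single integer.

Answer: 0

Derivation:
unit clause [1] forces x1=T; simplify:
  drop -1 from [-4, -1, -2] -> [-4, -2]
  drop -1 from [-1, 2] -> [2]
  satisfied 2 clause(s); 4 remain; assigned so far: [1]
unit clause [-4] forces x4=F; simplify:
  satisfied 3 clause(s); 1 remain; assigned so far: [1, 4]
unit clause [2] forces x2=T; simplify:
  satisfied 1 clause(s); 0 remain; assigned so far: [1, 2, 4]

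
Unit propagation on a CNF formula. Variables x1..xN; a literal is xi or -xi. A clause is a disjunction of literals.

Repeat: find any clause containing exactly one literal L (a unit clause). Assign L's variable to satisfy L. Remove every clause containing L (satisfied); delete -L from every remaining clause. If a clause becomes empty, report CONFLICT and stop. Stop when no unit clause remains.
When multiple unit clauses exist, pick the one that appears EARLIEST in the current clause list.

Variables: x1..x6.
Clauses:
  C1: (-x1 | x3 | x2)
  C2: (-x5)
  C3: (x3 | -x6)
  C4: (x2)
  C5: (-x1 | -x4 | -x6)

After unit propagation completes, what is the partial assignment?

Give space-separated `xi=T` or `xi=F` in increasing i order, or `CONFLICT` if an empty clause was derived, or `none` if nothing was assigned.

Answer: x2=T x5=F

Derivation:
unit clause [-5] forces x5=F; simplify:
  satisfied 1 clause(s); 4 remain; assigned so far: [5]
unit clause [2] forces x2=T; simplify:
  satisfied 2 clause(s); 2 remain; assigned so far: [2, 5]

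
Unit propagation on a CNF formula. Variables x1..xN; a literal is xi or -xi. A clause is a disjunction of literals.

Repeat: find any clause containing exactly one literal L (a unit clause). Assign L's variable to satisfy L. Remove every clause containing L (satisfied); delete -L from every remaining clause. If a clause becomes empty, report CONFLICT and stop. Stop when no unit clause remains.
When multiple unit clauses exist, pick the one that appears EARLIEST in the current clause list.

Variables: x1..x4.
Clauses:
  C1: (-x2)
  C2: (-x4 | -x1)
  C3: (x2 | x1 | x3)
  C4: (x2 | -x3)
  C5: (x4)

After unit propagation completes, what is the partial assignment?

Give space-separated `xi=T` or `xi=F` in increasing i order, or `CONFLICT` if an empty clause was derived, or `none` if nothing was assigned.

unit clause [-2] forces x2=F; simplify:
  drop 2 from [2, 1, 3] -> [1, 3]
  drop 2 from [2, -3] -> [-3]
  satisfied 1 clause(s); 4 remain; assigned so far: [2]
unit clause [-3] forces x3=F; simplify:
  drop 3 from [1, 3] -> [1]
  satisfied 1 clause(s); 3 remain; assigned so far: [2, 3]
unit clause [1] forces x1=T; simplify:
  drop -1 from [-4, -1] -> [-4]
  satisfied 1 clause(s); 2 remain; assigned so far: [1, 2, 3]
unit clause [-4] forces x4=F; simplify:
  drop 4 from [4] -> [] (empty!)
  satisfied 1 clause(s); 1 remain; assigned so far: [1, 2, 3, 4]
CONFLICT (empty clause)

Answer: CONFLICT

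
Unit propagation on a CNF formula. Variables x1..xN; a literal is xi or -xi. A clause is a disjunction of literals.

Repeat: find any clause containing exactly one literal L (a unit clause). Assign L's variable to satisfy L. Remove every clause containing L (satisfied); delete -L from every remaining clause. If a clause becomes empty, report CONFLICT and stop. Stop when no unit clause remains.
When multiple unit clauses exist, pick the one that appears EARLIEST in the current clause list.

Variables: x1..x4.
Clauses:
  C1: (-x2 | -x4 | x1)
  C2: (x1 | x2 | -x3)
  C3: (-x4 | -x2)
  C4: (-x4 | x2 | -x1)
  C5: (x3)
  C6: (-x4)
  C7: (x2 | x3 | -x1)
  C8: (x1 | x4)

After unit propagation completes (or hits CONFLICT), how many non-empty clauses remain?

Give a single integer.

unit clause [3] forces x3=T; simplify:
  drop -3 from [1, 2, -3] -> [1, 2]
  satisfied 2 clause(s); 6 remain; assigned so far: [3]
unit clause [-4] forces x4=F; simplify:
  drop 4 from [1, 4] -> [1]
  satisfied 4 clause(s); 2 remain; assigned so far: [3, 4]
unit clause [1] forces x1=T; simplify:
  satisfied 2 clause(s); 0 remain; assigned so far: [1, 3, 4]

Answer: 0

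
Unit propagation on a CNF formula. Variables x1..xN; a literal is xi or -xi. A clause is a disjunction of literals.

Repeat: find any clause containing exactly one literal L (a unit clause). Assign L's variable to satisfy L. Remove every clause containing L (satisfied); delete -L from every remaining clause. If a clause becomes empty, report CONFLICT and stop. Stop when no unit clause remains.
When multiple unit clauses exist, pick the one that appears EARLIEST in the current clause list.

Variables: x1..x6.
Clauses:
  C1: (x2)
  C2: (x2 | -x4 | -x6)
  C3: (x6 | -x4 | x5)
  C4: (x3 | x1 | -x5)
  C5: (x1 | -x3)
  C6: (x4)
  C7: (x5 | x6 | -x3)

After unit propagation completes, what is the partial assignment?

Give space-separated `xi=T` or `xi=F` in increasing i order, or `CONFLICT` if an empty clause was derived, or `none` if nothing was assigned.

Answer: x2=T x4=T

Derivation:
unit clause [2] forces x2=T; simplify:
  satisfied 2 clause(s); 5 remain; assigned so far: [2]
unit clause [4] forces x4=T; simplify:
  drop -4 from [6, -4, 5] -> [6, 5]
  satisfied 1 clause(s); 4 remain; assigned so far: [2, 4]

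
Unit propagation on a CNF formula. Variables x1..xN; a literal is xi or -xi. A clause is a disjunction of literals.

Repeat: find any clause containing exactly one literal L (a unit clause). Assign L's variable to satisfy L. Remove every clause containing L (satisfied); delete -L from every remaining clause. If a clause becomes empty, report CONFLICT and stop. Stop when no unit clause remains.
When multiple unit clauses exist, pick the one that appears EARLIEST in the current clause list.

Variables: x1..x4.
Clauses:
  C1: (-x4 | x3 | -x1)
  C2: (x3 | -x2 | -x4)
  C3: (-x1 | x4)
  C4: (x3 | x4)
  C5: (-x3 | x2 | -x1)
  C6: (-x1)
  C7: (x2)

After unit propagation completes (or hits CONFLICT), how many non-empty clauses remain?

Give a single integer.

unit clause [-1] forces x1=F; simplify:
  satisfied 4 clause(s); 3 remain; assigned so far: [1]
unit clause [2] forces x2=T; simplify:
  drop -2 from [3, -2, -4] -> [3, -4]
  satisfied 1 clause(s); 2 remain; assigned so far: [1, 2]

Answer: 2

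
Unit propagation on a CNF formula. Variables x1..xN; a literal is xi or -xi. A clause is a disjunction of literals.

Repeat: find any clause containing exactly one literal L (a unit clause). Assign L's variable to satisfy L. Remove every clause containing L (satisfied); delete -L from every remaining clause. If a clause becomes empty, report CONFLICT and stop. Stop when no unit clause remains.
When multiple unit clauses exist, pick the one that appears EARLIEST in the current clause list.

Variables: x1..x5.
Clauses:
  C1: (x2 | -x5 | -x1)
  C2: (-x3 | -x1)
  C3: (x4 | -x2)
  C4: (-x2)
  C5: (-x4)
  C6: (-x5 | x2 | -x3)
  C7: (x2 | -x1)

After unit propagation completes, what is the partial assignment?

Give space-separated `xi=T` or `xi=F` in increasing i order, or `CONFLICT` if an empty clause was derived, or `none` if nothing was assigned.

unit clause [-2] forces x2=F; simplify:
  drop 2 from [2, -5, -1] -> [-5, -1]
  drop 2 from [-5, 2, -3] -> [-5, -3]
  drop 2 from [2, -1] -> [-1]
  satisfied 2 clause(s); 5 remain; assigned so far: [2]
unit clause [-4] forces x4=F; simplify:
  satisfied 1 clause(s); 4 remain; assigned so far: [2, 4]
unit clause [-1] forces x1=F; simplify:
  satisfied 3 clause(s); 1 remain; assigned so far: [1, 2, 4]

Answer: x1=F x2=F x4=F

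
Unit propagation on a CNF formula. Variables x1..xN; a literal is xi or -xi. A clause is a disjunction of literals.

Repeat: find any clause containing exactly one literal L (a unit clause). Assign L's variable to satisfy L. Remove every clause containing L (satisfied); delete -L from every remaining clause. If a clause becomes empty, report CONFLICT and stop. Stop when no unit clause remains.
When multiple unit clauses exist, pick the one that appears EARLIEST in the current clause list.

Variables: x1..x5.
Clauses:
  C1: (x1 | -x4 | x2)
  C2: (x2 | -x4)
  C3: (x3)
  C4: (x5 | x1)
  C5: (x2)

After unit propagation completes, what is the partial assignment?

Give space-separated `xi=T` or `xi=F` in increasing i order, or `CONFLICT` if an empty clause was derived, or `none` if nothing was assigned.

Answer: x2=T x3=T

Derivation:
unit clause [3] forces x3=T; simplify:
  satisfied 1 clause(s); 4 remain; assigned so far: [3]
unit clause [2] forces x2=T; simplify:
  satisfied 3 clause(s); 1 remain; assigned so far: [2, 3]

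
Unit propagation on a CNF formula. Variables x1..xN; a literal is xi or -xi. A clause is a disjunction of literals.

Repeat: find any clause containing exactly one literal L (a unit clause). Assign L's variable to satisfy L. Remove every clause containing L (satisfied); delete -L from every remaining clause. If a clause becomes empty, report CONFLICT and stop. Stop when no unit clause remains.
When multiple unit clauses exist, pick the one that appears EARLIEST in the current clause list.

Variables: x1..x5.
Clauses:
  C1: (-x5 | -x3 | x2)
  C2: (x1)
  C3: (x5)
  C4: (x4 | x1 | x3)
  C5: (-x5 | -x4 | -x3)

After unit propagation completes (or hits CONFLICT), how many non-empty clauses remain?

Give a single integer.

unit clause [1] forces x1=T; simplify:
  satisfied 2 clause(s); 3 remain; assigned so far: [1]
unit clause [5] forces x5=T; simplify:
  drop -5 from [-5, -3, 2] -> [-3, 2]
  drop -5 from [-5, -4, -3] -> [-4, -3]
  satisfied 1 clause(s); 2 remain; assigned so far: [1, 5]

Answer: 2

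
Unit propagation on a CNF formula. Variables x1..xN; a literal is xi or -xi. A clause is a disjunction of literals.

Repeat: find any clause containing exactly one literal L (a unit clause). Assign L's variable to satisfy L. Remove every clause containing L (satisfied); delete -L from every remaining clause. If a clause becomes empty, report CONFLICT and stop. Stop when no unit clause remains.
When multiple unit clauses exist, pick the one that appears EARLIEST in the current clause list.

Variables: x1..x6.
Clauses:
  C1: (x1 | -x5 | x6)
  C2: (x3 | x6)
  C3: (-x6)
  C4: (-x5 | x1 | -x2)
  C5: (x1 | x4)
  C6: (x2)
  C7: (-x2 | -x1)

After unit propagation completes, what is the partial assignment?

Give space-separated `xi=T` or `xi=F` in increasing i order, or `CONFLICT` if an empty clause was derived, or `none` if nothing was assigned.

Answer: x1=F x2=T x3=T x4=T x5=F x6=F

Derivation:
unit clause [-6] forces x6=F; simplify:
  drop 6 from [1, -5, 6] -> [1, -5]
  drop 6 from [3, 6] -> [3]
  satisfied 1 clause(s); 6 remain; assigned so far: [6]
unit clause [3] forces x3=T; simplify:
  satisfied 1 clause(s); 5 remain; assigned so far: [3, 6]
unit clause [2] forces x2=T; simplify:
  drop -2 from [-5, 1, -2] -> [-5, 1]
  drop -2 from [-2, -1] -> [-1]
  satisfied 1 clause(s); 4 remain; assigned so far: [2, 3, 6]
unit clause [-1] forces x1=F; simplify:
  drop 1 from [1, -5] -> [-5]
  drop 1 from [-5, 1] -> [-5]
  drop 1 from [1, 4] -> [4]
  satisfied 1 clause(s); 3 remain; assigned so far: [1, 2, 3, 6]
unit clause [-5] forces x5=F; simplify:
  satisfied 2 clause(s); 1 remain; assigned so far: [1, 2, 3, 5, 6]
unit clause [4] forces x4=T; simplify:
  satisfied 1 clause(s); 0 remain; assigned so far: [1, 2, 3, 4, 5, 6]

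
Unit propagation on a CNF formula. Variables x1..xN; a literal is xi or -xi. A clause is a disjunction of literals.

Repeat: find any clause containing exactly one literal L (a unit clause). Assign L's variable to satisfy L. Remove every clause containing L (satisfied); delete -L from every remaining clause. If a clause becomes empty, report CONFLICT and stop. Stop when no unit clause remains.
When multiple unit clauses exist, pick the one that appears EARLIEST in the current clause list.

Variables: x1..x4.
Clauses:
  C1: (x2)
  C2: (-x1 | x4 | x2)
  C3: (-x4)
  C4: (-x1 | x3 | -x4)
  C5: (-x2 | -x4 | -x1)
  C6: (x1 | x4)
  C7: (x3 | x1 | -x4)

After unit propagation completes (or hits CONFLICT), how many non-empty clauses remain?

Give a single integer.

unit clause [2] forces x2=T; simplify:
  drop -2 from [-2, -4, -1] -> [-4, -1]
  satisfied 2 clause(s); 5 remain; assigned so far: [2]
unit clause [-4] forces x4=F; simplify:
  drop 4 from [1, 4] -> [1]
  satisfied 4 clause(s); 1 remain; assigned so far: [2, 4]
unit clause [1] forces x1=T; simplify:
  satisfied 1 clause(s); 0 remain; assigned so far: [1, 2, 4]

Answer: 0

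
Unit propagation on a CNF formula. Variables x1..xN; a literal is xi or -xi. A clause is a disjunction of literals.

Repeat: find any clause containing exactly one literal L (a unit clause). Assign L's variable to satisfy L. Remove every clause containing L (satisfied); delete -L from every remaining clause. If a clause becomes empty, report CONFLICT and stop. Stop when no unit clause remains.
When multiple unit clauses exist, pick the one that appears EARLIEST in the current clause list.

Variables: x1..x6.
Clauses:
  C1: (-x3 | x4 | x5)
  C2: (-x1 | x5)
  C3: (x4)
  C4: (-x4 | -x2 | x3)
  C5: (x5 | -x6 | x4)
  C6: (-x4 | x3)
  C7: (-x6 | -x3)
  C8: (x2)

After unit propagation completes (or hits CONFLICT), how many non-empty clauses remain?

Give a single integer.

Answer: 1

Derivation:
unit clause [4] forces x4=T; simplify:
  drop -4 from [-4, -2, 3] -> [-2, 3]
  drop -4 from [-4, 3] -> [3]
  satisfied 3 clause(s); 5 remain; assigned so far: [4]
unit clause [3] forces x3=T; simplify:
  drop -3 from [-6, -3] -> [-6]
  satisfied 2 clause(s); 3 remain; assigned so far: [3, 4]
unit clause [-6] forces x6=F; simplify:
  satisfied 1 clause(s); 2 remain; assigned so far: [3, 4, 6]
unit clause [2] forces x2=T; simplify:
  satisfied 1 clause(s); 1 remain; assigned so far: [2, 3, 4, 6]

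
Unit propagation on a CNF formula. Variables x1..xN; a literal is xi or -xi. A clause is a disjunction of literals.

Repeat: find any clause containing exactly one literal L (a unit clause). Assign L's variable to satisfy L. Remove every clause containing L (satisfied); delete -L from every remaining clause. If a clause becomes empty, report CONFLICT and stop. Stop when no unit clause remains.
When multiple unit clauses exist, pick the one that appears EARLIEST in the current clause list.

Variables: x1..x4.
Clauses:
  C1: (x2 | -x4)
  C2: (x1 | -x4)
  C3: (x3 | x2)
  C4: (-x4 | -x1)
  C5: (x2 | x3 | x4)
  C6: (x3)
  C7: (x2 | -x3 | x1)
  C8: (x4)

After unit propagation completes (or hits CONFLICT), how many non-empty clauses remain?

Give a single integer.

Answer: 0

Derivation:
unit clause [3] forces x3=T; simplify:
  drop -3 from [2, -3, 1] -> [2, 1]
  satisfied 3 clause(s); 5 remain; assigned so far: [3]
unit clause [4] forces x4=T; simplify:
  drop -4 from [2, -4] -> [2]
  drop -4 from [1, -4] -> [1]
  drop -4 from [-4, -1] -> [-1]
  satisfied 1 clause(s); 4 remain; assigned so far: [3, 4]
unit clause [2] forces x2=T; simplify:
  satisfied 2 clause(s); 2 remain; assigned so far: [2, 3, 4]
unit clause [1] forces x1=T; simplify:
  drop -1 from [-1] -> [] (empty!)
  satisfied 1 clause(s); 1 remain; assigned so far: [1, 2, 3, 4]
CONFLICT (empty clause)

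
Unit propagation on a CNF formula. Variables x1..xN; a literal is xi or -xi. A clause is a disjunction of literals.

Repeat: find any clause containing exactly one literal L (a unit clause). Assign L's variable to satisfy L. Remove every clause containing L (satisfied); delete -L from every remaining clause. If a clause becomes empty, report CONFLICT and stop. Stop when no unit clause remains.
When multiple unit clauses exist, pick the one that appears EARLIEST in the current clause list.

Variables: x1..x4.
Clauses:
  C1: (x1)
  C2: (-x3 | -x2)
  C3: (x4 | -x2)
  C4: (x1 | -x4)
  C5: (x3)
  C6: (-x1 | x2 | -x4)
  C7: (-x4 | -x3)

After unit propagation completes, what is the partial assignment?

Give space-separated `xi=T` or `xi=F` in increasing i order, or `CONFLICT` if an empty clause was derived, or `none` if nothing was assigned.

Answer: x1=T x2=F x3=T x4=F

Derivation:
unit clause [1] forces x1=T; simplify:
  drop -1 from [-1, 2, -4] -> [2, -4]
  satisfied 2 clause(s); 5 remain; assigned so far: [1]
unit clause [3] forces x3=T; simplify:
  drop -3 from [-3, -2] -> [-2]
  drop -3 from [-4, -3] -> [-4]
  satisfied 1 clause(s); 4 remain; assigned so far: [1, 3]
unit clause [-2] forces x2=F; simplify:
  drop 2 from [2, -4] -> [-4]
  satisfied 2 clause(s); 2 remain; assigned so far: [1, 2, 3]
unit clause [-4] forces x4=F; simplify:
  satisfied 2 clause(s); 0 remain; assigned so far: [1, 2, 3, 4]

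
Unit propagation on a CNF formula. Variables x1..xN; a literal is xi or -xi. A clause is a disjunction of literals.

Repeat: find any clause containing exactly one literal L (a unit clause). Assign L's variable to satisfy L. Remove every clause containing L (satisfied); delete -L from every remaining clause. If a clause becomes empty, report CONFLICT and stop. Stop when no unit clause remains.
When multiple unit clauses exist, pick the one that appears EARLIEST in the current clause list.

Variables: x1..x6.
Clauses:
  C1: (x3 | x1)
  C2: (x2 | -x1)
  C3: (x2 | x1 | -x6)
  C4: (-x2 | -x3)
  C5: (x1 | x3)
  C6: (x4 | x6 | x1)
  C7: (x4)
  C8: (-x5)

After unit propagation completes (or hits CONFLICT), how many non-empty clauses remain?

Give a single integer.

unit clause [4] forces x4=T; simplify:
  satisfied 2 clause(s); 6 remain; assigned so far: [4]
unit clause [-5] forces x5=F; simplify:
  satisfied 1 clause(s); 5 remain; assigned so far: [4, 5]

Answer: 5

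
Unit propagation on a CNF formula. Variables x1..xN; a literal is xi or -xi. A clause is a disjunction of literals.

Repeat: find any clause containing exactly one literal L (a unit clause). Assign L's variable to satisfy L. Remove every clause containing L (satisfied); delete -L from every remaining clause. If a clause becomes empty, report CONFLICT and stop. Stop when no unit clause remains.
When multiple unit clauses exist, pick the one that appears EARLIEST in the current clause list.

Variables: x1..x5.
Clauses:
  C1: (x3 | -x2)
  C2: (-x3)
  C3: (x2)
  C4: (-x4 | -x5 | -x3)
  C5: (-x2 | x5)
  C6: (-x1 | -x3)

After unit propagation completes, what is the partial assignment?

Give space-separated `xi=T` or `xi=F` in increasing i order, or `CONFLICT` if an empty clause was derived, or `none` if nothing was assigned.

Answer: CONFLICT

Derivation:
unit clause [-3] forces x3=F; simplify:
  drop 3 from [3, -2] -> [-2]
  satisfied 3 clause(s); 3 remain; assigned so far: [3]
unit clause [-2] forces x2=F; simplify:
  drop 2 from [2] -> [] (empty!)
  satisfied 2 clause(s); 1 remain; assigned so far: [2, 3]
CONFLICT (empty clause)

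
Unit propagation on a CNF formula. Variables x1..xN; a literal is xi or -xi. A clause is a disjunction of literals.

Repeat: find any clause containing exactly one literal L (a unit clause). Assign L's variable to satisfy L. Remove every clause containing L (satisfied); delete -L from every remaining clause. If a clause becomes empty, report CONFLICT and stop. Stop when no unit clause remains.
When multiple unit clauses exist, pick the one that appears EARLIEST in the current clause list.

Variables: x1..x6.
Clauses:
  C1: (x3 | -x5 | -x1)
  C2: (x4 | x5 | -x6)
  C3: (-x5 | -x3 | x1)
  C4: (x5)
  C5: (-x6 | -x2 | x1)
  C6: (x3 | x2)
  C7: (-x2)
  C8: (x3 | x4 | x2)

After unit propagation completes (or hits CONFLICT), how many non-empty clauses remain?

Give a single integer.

Answer: 0

Derivation:
unit clause [5] forces x5=T; simplify:
  drop -5 from [3, -5, -1] -> [3, -1]
  drop -5 from [-5, -3, 1] -> [-3, 1]
  satisfied 2 clause(s); 6 remain; assigned so far: [5]
unit clause [-2] forces x2=F; simplify:
  drop 2 from [3, 2] -> [3]
  drop 2 from [3, 4, 2] -> [3, 4]
  satisfied 2 clause(s); 4 remain; assigned so far: [2, 5]
unit clause [3] forces x3=T; simplify:
  drop -3 from [-3, 1] -> [1]
  satisfied 3 clause(s); 1 remain; assigned so far: [2, 3, 5]
unit clause [1] forces x1=T; simplify:
  satisfied 1 clause(s); 0 remain; assigned so far: [1, 2, 3, 5]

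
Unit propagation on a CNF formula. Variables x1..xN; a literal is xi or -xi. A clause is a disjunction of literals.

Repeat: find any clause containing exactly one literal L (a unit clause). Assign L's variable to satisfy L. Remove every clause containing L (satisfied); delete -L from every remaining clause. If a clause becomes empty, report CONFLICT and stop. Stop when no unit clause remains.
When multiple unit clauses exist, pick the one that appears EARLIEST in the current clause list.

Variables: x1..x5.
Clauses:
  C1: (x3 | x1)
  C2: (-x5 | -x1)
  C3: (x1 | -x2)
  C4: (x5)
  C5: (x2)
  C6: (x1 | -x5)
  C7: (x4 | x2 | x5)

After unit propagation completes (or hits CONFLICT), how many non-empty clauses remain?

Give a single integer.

unit clause [5] forces x5=T; simplify:
  drop -5 from [-5, -1] -> [-1]
  drop -5 from [1, -5] -> [1]
  satisfied 2 clause(s); 5 remain; assigned so far: [5]
unit clause [-1] forces x1=F; simplify:
  drop 1 from [3, 1] -> [3]
  drop 1 from [1, -2] -> [-2]
  drop 1 from [1] -> [] (empty!)
  satisfied 1 clause(s); 4 remain; assigned so far: [1, 5]
CONFLICT (empty clause)

Answer: 3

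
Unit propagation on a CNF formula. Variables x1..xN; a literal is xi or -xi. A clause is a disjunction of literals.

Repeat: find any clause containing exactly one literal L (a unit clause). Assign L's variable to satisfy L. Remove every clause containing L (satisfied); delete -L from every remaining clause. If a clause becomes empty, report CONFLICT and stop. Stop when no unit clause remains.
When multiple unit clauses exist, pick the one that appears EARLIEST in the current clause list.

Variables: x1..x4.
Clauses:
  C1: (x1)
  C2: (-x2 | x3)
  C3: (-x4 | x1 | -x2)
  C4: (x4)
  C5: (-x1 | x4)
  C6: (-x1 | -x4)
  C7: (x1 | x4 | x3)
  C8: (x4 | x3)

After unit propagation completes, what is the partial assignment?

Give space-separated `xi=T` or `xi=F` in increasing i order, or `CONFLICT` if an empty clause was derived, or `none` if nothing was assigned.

Answer: CONFLICT

Derivation:
unit clause [1] forces x1=T; simplify:
  drop -1 from [-1, 4] -> [4]
  drop -1 from [-1, -4] -> [-4]
  satisfied 3 clause(s); 5 remain; assigned so far: [1]
unit clause [4] forces x4=T; simplify:
  drop -4 from [-4] -> [] (empty!)
  satisfied 3 clause(s); 2 remain; assigned so far: [1, 4]
CONFLICT (empty clause)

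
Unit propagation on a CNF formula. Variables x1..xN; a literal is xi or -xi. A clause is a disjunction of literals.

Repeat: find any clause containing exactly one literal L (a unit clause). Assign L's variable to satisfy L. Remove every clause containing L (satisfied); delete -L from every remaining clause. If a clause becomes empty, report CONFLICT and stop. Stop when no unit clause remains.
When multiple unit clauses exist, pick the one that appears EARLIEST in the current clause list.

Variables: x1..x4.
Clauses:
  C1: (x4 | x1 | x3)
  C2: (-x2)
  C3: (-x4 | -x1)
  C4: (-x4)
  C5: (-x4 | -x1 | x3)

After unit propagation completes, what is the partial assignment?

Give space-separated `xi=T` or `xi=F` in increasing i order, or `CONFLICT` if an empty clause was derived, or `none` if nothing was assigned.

Answer: x2=F x4=F

Derivation:
unit clause [-2] forces x2=F; simplify:
  satisfied 1 clause(s); 4 remain; assigned so far: [2]
unit clause [-4] forces x4=F; simplify:
  drop 4 from [4, 1, 3] -> [1, 3]
  satisfied 3 clause(s); 1 remain; assigned so far: [2, 4]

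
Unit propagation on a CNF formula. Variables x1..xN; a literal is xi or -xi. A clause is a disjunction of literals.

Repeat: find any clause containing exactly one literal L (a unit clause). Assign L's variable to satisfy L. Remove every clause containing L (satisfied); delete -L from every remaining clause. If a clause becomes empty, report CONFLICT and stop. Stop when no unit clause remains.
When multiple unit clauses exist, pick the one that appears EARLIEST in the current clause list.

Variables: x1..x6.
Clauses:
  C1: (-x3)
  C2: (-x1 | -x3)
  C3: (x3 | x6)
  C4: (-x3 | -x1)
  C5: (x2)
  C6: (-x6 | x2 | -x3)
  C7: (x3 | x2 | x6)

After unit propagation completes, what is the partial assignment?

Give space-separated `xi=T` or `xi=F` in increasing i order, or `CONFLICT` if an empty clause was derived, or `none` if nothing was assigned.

unit clause [-3] forces x3=F; simplify:
  drop 3 from [3, 6] -> [6]
  drop 3 from [3, 2, 6] -> [2, 6]
  satisfied 4 clause(s); 3 remain; assigned so far: [3]
unit clause [6] forces x6=T; simplify:
  satisfied 2 clause(s); 1 remain; assigned so far: [3, 6]
unit clause [2] forces x2=T; simplify:
  satisfied 1 clause(s); 0 remain; assigned so far: [2, 3, 6]

Answer: x2=T x3=F x6=T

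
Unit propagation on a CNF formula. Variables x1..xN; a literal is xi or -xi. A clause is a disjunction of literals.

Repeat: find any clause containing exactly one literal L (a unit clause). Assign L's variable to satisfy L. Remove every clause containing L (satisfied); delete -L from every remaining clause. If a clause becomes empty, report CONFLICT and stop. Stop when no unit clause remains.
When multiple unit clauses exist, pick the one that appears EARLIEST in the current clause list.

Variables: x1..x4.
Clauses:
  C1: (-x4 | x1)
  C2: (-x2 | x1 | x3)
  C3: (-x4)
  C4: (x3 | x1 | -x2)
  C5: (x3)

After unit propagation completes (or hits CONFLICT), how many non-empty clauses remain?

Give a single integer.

Answer: 0

Derivation:
unit clause [-4] forces x4=F; simplify:
  satisfied 2 clause(s); 3 remain; assigned so far: [4]
unit clause [3] forces x3=T; simplify:
  satisfied 3 clause(s); 0 remain; assigned so far: [3, 4]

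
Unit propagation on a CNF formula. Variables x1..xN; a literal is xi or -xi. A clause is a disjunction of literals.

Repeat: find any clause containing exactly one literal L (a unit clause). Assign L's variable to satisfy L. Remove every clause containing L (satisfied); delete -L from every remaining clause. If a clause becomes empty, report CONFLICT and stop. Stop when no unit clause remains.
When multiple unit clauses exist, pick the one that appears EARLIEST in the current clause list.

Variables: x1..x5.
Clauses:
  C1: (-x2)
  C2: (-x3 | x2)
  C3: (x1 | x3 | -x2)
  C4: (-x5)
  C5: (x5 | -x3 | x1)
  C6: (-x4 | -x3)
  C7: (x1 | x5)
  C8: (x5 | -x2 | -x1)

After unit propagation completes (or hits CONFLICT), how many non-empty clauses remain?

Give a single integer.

Answer: 0

Derivation:
unit clause [-2] forces x2=F; simplify:
  drop 2 from [-3, 2] -> [-3]
  satisfied 3 clause(s); 5 remain; assigned so far: [2]
unit clause [-3] forces x3=F; simplify:
  satisfied 3 clause(s); 2 remain; assigned so far: [2, 3]
unit clause [-5] forces x5=F; simplify:
  drop 5 from [1, 5] -> [1]
  satisfied 1 clause(s); 1 remain; assigned so far: [2, 3, 5]
unit clause [1] forces x1=T; simplify:
  satisfied 1 clause(s); 0 remain; assigned so far: [1, 2, 3, 5]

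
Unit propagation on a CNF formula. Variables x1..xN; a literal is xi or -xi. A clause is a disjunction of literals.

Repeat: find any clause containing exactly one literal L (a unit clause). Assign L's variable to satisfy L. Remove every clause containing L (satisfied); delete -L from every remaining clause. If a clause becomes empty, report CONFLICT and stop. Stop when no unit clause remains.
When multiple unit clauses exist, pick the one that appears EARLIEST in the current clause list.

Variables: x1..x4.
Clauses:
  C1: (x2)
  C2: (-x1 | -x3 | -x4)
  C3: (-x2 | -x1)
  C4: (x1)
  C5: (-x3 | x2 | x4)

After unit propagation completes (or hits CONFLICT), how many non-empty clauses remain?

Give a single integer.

unit clause [2] forces x2=T; simplify:
  drop -2 from [-2, -1] -> [-1]
  satisfied 2 clause(s); 3 remain; assigned so far: [2]
unit clause [-1] forces x1=F; simplify:
  drop 1 from [1] -> [] (empty!)
  satisfied 2 clause(s); 1 remain; assigned so far: [1, 2]
CONFLICT (empty clause)

Answer: 0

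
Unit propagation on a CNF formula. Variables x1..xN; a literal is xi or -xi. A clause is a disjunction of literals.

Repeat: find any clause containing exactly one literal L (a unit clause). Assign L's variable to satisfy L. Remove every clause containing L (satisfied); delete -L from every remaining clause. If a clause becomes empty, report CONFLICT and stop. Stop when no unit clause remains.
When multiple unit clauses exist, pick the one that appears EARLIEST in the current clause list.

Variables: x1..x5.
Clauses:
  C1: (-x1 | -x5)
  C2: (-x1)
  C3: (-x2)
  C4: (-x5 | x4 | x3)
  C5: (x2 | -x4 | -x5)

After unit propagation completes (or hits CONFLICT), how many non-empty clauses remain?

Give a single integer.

Answer: 2

Derivation:
unit clause [-1] forces x1=F; simplify:
  satisfied 2 clause(s); 3 remain; assigned so far: [1]
unit clause [-2] forces x2=F; simplify:
  drop 2 from [2, -4, -5] -> [-4, -5]
  satisfied 1 clause(s); 2 remain; assigned so far: [1, 2]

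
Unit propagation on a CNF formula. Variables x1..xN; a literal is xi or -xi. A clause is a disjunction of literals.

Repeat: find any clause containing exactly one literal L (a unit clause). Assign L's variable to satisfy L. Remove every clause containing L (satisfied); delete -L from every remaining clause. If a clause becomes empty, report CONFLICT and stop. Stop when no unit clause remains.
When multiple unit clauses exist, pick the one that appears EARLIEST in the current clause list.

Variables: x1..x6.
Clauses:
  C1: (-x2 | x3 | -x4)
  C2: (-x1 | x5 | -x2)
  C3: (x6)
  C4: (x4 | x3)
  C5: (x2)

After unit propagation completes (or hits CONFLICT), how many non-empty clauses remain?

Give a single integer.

Answer: 3

Derivation:
unit clause [6] forces x6=T; simplify:
  satisfied 1 clause(s); 4 remain; assigned so far: [6]
unit clause [2] forces x2=T; simplify:
  drop -2 from [-2, 3, -4] -> [3, -4]
  drop -2 from [-1, 5, -2] -> [-1, 5]
  satisfied 1 clause(s); 3 remain; assigned so far: [2, 6]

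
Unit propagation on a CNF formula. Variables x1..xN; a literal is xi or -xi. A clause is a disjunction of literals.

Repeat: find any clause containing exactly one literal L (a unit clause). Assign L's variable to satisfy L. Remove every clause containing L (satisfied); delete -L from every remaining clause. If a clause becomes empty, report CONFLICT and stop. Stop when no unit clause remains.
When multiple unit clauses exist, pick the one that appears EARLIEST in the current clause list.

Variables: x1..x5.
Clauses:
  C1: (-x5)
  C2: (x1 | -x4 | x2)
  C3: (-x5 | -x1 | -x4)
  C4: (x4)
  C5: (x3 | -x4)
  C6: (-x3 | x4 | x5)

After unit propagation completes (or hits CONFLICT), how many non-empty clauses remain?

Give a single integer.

unit clause [-5] forces x5=F; simplify:
  drop 5 from [-3, 4, 5] -> [-3, 4]
  satisfied 2 clause(s); 4 remain; assigned so far: [5]
unit clause [4] forces x4=T; simplify:
  drop -4 from [1, -4, 2] -> [1, 2]
  drop -4 from [3, -4] -> [3]
  satisfied 2 clause(s); 2 remain; assigned so far: [4, 5]
unit clause [3] forces x3=T; simplify:
  satisfied 1 clause(s); 1 remain; assigned so far: [3, 4, 5]

Answer: 1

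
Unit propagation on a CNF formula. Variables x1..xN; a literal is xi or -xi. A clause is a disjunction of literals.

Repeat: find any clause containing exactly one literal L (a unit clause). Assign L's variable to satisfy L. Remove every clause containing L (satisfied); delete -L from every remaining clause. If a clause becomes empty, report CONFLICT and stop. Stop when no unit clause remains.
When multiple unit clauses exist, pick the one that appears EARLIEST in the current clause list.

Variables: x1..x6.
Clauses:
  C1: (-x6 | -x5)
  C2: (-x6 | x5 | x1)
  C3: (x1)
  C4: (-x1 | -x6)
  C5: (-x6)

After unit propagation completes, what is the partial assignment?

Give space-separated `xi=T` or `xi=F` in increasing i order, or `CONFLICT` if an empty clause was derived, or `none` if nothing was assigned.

unit clause [1] forces x1=T; simplify:
  drop -1 from [-1, -6] -> [-6]
  satisfied 2 clause(s); 3 remain; assigned so far: [1]
unit clause [-6] forces x6=F; simplify:
  satisfied 3 clause(s); 0 remain; assigned so far: [1, 6]

Answer: x1=T x6=F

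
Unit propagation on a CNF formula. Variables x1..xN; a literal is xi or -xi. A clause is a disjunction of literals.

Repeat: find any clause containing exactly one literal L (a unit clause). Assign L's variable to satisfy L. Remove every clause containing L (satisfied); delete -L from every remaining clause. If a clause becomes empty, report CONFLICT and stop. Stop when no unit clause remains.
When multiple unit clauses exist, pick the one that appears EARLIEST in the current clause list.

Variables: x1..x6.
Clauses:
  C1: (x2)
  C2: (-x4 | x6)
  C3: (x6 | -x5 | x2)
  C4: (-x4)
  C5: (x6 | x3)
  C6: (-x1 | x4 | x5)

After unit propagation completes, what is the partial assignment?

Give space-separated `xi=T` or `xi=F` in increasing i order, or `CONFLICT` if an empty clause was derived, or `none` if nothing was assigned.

unit clause [2] forces x2=T; simplify:
  satisfied 2 clause(s); 4 remain; assigned so far: [2]
unit clause [-4] forces x4=F; simplify:
  drop 4 from [-1, 4, 5] -> [-1, 5]
  satisfied 2 clause(s); 2 remain; assigned so far: [2, 4]

Answer: x2=T x4=F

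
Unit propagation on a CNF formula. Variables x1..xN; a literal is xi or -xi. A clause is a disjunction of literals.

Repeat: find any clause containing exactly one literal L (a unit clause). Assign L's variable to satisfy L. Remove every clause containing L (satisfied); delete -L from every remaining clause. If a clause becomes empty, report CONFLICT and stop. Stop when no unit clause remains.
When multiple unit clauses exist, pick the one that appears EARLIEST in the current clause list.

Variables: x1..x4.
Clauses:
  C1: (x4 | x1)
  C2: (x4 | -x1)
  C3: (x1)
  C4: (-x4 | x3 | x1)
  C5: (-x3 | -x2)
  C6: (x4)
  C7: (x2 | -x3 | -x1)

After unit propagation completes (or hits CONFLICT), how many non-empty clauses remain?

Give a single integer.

unit clause [1] forces x1=T; simplify:
  drop -1 from [4, -1] -> [4]
  drop -1 from [2, -3, -1] -> [2, -3]
  satisfied 3 clause(s); 4 remain; assigned so far: [1]
unit clause [4] forces x4=T; simplify:
  satisfied 2 clause(s); 2 remain; assigned so far: [1, 4]

Answer: 2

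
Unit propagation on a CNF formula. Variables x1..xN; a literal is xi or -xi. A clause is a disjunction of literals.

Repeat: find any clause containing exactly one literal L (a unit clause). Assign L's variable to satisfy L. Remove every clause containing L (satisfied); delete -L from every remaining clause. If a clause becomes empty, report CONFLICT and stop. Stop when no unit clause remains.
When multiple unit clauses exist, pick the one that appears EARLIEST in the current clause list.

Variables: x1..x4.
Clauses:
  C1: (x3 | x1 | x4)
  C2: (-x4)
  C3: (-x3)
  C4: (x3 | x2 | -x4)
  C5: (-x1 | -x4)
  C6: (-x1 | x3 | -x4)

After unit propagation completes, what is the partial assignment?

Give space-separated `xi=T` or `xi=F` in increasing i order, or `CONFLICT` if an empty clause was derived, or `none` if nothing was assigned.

Answer: x1=T x3=F x4=F

Derivation:
unit clause [-4] forces x4=F; simplify:
  drop 4 from [3, 1, 4] -> [3, 1]
  satisfied 4 clause(s); 2 remain; assigned so far: [4]
unit clause [-3] forces x3=F; simplify:
  drop 3 from [3, 1] -> [1]
  satisfied 1 clause(s); 1 remain; assigned so far: [3, 4]
unit clause [1] forces x1=T; simplify:
  satisfied 1 clause(s); 0 remain; assigned so far: [1, 3, 4]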